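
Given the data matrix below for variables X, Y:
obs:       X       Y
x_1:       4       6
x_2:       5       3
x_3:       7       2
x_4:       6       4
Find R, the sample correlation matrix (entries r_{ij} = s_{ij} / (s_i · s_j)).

Step 1 — column means:
  mean(X) = (4 + 5 + 7 + 6) / 4 = 22/4 = 5.5
  mean(Y) = (6 + 3 + 2 + 4) / 4 = 15/4 = 3.75

Step 2 — sample variances and covariances s[i,j] = (1/(n-1)) · Σ_k (x_{k,i} - mean_i) · (x_{k,j} - mean_j), with n-1 = 3:
  s[X,X] = ((-1.5)·(-1.5) + (-0.5)·(-0.5) + (1.5)·(1.5) + (0.5)·(0.5)) / 3 = 5/3 = 1.6667
  s[X,Y] = ((-1.5)·(2.25) + (-0.5)·(-0.75) + (1.5)·(-1.75) + (0.5)·(0.25)) / 3 = -5.5/3 = -1.8333
  s[Y,Y] = ((2.25)·(2.25) + (-0.75)·(-0.75) + (-1.75)·(-1.75) + (0.25)·(0.25)) / 3 = 8.75/3 = 2.9167
  Sample standard deviations s_i = √(s[i,i]):
  s(X) = √(1.6667) = 1.291
  s(Y) = √(2.9167) = 1.7078

Step 3 — r_{ij} = s_{ij} / (s_i · s_j):
  r[X,X] = 1 (diagonal).
  r[X,Y] = -1.8333 / (1.291 · 1.7078) = -1.8333 / 2.2048 = -0.8315
  r[Y,Y] = 1 (diagonal).

R is symmetric with unit diagonal. Assembling:

R = [[1, -0.8315],
 [-0.8315, 1]]


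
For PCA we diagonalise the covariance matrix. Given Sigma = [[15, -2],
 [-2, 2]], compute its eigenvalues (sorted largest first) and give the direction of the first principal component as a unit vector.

Step 1 — characteristic polynomial of 2×2 Sigma:
  det(Sigma - λI) = λ² - trace · λ + det = 0.
  trace = 15 + 2 = 17, det = 15·2 - (-2)² = 26.
Step 2 — discriminant:
  Δ = trace² - 4·det = 289 - 104 = 185.
Step 3 — eigenvalues:
  λ = (trace ± √Δ)/2 = (17 ± 13.6015)/2,
  λ_1 = 15.3007,  λ_2 = 1.6993.

Step 4 — unit eigenvector for λ_1: solve (Sigma - λ_1 I)v = 0. First row:
  (15 - 15.3007)·v_x + (-2)·v_y = 0, i.e. (-0.3007)·v_x + (-2)·v_y = 0,
  so v ∝ (b, λ_1 - a) = (-2, 0.3007); multiply by -1 so the first entry is positive: u = (2, -0.3007).
  ||u|| = √((2)² + (-0.3007)²) = √(4.0904) ≈ 2.0225,
  v_1 = u/||u|| ≈ (0.9889, -0.1487) (||v_1|| = 1).

λ_1 = 15.3007,  λ_2 = 1.6993;  v_1 ≈ (0.9889, -0.1487)


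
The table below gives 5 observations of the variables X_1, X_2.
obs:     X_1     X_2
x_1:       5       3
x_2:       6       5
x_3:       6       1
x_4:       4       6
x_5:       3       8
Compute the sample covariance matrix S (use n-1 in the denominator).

Step 1 — column means:
  mean(X_1) = (5 + 6 + 6 + 4 + 3) / 5 = 24/5 = 4.8
  mean(X_2) = (3 + 5 + 1 + 6 + 8) / 5 = 23/5 = 4.6

Step 2 — sample covariance S[i,j] = (1/(n-1)) · Σ_k (x_{k,i} - mean_i) · (x_{k,j} - mean_j), with n-1 = 4.
  S[X_1,X_1] = ((0.2)·(0.2) + (1.2)·(1.2) + (1.2)·(1.2) + (-0.8)·(-0.8) + (-1.8)·(-1.8)) / 4 = 6.8/4 = 1.7
  S[X_1,X_2] = ((0.2)·(-1.6) + (1.2)·(0.4) + (1.2)·(-3.6) + (-0.8)·(1.4) + (-1.8)·(3.4)) / 4 = -11.4/4 = -2.85
  S[X_2,X_2] = ((-1.6)·(-1.6) + (0.4)·(0.4) + (-3.6)·(-3.6) + (1.4)·(1.4) + (3.4)·(3.4)) / 4 = 29.2/4 = 7.3

S is symmetric (S[j,i] = S[i,j]). Assembling:

S = [[1.7, -2.85],
 [-2.85, 7.3]]


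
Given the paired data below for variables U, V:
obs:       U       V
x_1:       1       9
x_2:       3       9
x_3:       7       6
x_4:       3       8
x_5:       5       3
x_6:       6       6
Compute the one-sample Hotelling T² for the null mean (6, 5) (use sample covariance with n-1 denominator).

Step 1 — sample mean vector:
  mean(U) = (1 + 3 + 7 + 3 + 5 + 6) / 6 = 25/6 = 4.1667
  mean(V) = (9 + 9 + 6 + 8 + 3 + 6) / 6 = 41/6 = 6.8333
  x̄ = (4.1667, 6.8333),  deviation x̄ - mu_0 = (4.1667, 6.8333) - (6, 5) = (-1.8333, 1.8333).

Step 2 — sample covariance matrix, S[i,j] = (1/(n-1)) · Σ_k (x_{k,i} - mean_i) · (x_{k,j} - mean_j), divisor n-1 = 5:
  S[U,U] = ((-3.1667)·(-3.1667) + (-1.1667)·(-1.1667) + (2.8333)·(2.8333) + (-1.1667)·(-1.1667) + (0.8333)·(0.8333) + (1.8333)·(1.8333)) / 5 = 24.8333/5 = 4.9667
  S[U,V] = ((-3.1667)·(2.1667) + (-1.1667)·(2.1667) + (2.8333)·(-0.8333) + (-1.1667)·(1.1667) + (0.8333)·(-3.8333) + (1.8333)·(-0.8333)) / 5 = -17.8333/5 = -3.5667
  S[V,V] = ((2.1667)·(2.1667) + (2.1667)·(2.1667) + (-0.8333)·(-0.8333) + (1.1667)·(1.1667) + (-3.8333)·(-3.8333) + (-0.8333)·(-0.8333)) / 5 = 26.8333/5 = 5.3667
  S = [[4.9667, -3.5667],
 [-3.5667, 5.3667]].

Step 3 — invert S. det(S) = 4.9667·5.3667 - (-3.5667)² = 13.9333.
  S^{-1} = (1/det) · [[d, -b], [-b, a]] = [[0.3852, 0.256],
 [0.256, 0.3565]].

Step 4 — quadratic form (x̄ - mu_0)^T · S^{-1} · (x̄ - mu_0):
  S^{-1} · (x̄ - mu_0) = (-0.2368, 0.1842),
  (x̄ - mu_0)^T · [...] = (-1.8333)·(-0.2368) + (1.8333)·(0.1842) = 0.7719.

Step 5 — scale by n: T² = 6 · 0.7719 = 4.6316.

T² ≈ 4.6316


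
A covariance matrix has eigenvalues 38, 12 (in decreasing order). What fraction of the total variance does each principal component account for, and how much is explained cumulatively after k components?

Step 1 — total variance = trace(Sigma) = Σ λ_i = 38 + 12 = 50.

Step 2 — fraction explained by component i = λ_i / Σ λ:
  PC1: 38/50 = 0.76
  PC2: 12/50 = 0.24

Step 3 — cumulative fraction after k components = (λ_1 + ... + λ_k) / Σ λ:
  k = 1: 38/50 = 0.76
  k = 2: (38 + 12)/50 = 50/50 = 1

Summary (fraction, with percent):

explained: PC1 0.76 (76%), PC2 0.24 (24%);  cumulative: 0.76, 1


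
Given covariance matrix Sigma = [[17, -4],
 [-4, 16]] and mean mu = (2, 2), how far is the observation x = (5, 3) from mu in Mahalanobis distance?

Step 1 — centre the observation: (x - mu) = (3, 1).

Step 2 — invert Sigma. det(Sigma) = 17·16 - (-4)² = 256.
  Sigma^{-1} = (1/det) · [[d, -b], [-b, a]] = [[0.0625, 0.0156],
 [0.0156, 0.0664]].

Step 3 — form the quadratic (x - mu)^T · Sigma^{-1} · (x - mu):
  Sigma^{-1} · (x - mu) = (0.2031, 0.1133).
  (x - mu)^T · [Sigma^{-1} · (x - mu)] = (3)·(0.2031) + (1)·(0.1133) = 0.7227.

Step 4 — take square root: d = √(0.7227) ≈ 0.8501.

d(x, mu) = √(0.7227) ≈ 0.8501


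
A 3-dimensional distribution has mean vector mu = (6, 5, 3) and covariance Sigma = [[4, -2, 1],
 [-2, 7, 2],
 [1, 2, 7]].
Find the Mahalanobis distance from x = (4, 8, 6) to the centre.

Step 1 — centre the observation: (x - mu) = (-2, 3, 3).

Step 2 — invert Sigma (cofactor / det for 3×3, or solve directly):
  Sigma^{-1} = [[0.3285, 0.1168, -0.0803],
 [0.1168, 0.1971, -0.073],
 [-0.0803, -0.073, 0.1752]].

Step 3 — form the quadratic (x - mu)^T · Sigma^{-1} · (x - mu):
  Sigma^{-1} · (x - mu) = (-0.5474, 0.1387, 0.4672).
  (x - mu)^T · [Sigma^{-1} · (x - mu)] = (-2)·(-0.5474) + (3)·(0.1387) + (3)·(0.4672) = 2.9124.

Step 4 — take square root: d = √(2.9124) ≈ 1.7066.

d(x, mu) = √(2.9124) ≈ 1.7066


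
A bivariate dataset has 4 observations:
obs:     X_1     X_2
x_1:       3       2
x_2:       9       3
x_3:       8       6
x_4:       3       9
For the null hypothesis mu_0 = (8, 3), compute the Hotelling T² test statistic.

Step 1 — sample mean vector:
  mean(X_1) = (3 + 9 + 8 + 3) / 4 = 23/4 = 5.75
  mean(X_2) = (2 + 3 + 6 + 9) / 4 = 20/4 = 5
  x̄ = (5.75, 5),  deviation x̄ - mu_0 = (5.75, 5) - (8, 3) = (-2.25, 2).

Step 2 — sample covariance matrix, S[i,j] = (1/(n-1)) · Σ_k (x_{k,i} - mean_i) · (x_{k,j} - mean_j), divisor n-1 = 3:
  S[X_1,X_1] = ((-2.75)·(-2.75) + (3.25)·(3.25) + (2.25)·(2.25) + (-2.75)·(-2.75)) / 3 = 30.75/3 = 10.25
  S[X_1,X_2] = ((-2.75)·(-3) + (3.25)·(-2) + (2.25)·(1) + (-2.75)·(4)) / 3 = -7/3 = -2.3333
  S[X_2,X_2] = ((-3)·(-3) + (-2)·(-2) + (1)·(1) + (4)·(4)) / 3 = 30/3 = 10
  S = [[10.25, -2.3333],
 [-2.3333, 10]].

Step 3 — invert S. det(S) = 10.25·10 - (-2.3333)² = 97.0556.
  S^{-1} = (1/det) · [[d, -b], [-b, a]] = [[0.103, 0.024],
 [0.024, 0.1056]].

Step 4 — quadratic form (x̄ - mu_0)^T · S^{-1} · (x̄ - mu_0):
  S^{-1} · (x̄ - mu_0) = (-0.1837, 0.1571),
  (x̄ - mu_0)^T · [...] = (-2.25)·(-0.1837) + (2)·(0.1571) = 0.7277.

Step 5 — scale by n: T² = 4 · 0.7277 = 2.9107.

T² ≈ 2.9107


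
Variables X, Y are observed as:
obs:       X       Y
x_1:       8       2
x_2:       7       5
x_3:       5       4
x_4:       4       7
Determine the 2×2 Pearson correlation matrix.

Step 1 — column means:
  mean(X) = (8 + 7 + 5 + 4) / 4 = 24/4 = 6
  mean(Y) = (2 + 5 + 4 + 7) / 4 = 18/4 = 4.5

Step 2 — sample variances and covariances s[i,j] = (1/(n-1)) · Σ_k (x_{k,i} - mean_i) · (x_{k,j} - mean_j), with n-1 = 3:
  s[X,X] = ((2)·(2) + (1)·(1) + (-1)·(-1) + (-2)·(-2)) / 3 = 10/3 = 3.3333
  s[X,Y] = ((2)·(-2.5) + (1)·(0.5) + (-1)·(-0.5) + (-2)·(2.5)) / 3 = -9/3 = -3
  s[Y,Y] = ((-2.5)·(-2.5) + (0.5)·(0.5) + (-0.5)·(-0.5) + (2.5)·(2.5)) / 3 = 13/3 = 4.3333
  Sample standard deviations s_i = √(s[i,i]):
  s(X) = √(3.3333) = 1.8257
  s(Y) = √(4.3333) = 2.0817

Step 3 — r_{ij} = s_{ij} / (s_i · s_j):
  r[X,X] = 1 (diagonal).
  r[X,Y] = -3 / (1.8257 · 2.0817) = -3 / 3.8006 = -0.7894
  r[Y,Y] = 1 (diagonal).

R is symmetric with unit diagonal. Assembling:

R = [[1, -0.7894],
 [-0.7894, 1]]


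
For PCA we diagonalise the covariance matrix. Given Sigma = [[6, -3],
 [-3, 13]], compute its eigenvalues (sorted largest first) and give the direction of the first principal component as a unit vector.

Step 1 — characteristic polynomial of 2×2 Sigma:
  det(Sigma - λI) = λ² - trace · λ + det = 0.
  trace = 6 + 13 = 19, det = 6·13 - (-3)² = 69.
Step 2 — discriminant:
  Δ = trace² - 4·det = 361 - 276 = 85.
Step 3 — eigenvalues:
  λ = (trace ± √Δ)/2 = (19 ± 9.2195)/2,
  λ_1 = 14.1098,  λ_2 = 4.8902.

Step 4 — unit eigenvector for λ_1: solve (Sigma - λ_1 I)v = 0. First row:
  (6 - 14.1098)·v_x + (-3)·v_y = 0, i.e. (-8.1098)·v_x + (-3)·v_y = 0,
  so v ∝ (b, λ_1 - a) = (-3, 8.1098); multiply by -1 so the first entry is positive: u = (3, -8.1098).
  ||u|| = √((3)² + (-8.1098)²) = √(74.7684) ≈ 8.6469,
  v_1 = u/||u|| ≈ (0.3469, -0.9379) (||v_1|| = 1).

λ_1 = 14.1098,  λ_2 = 4.8902;  v_1 ≈ (0.3469, -0.9379)


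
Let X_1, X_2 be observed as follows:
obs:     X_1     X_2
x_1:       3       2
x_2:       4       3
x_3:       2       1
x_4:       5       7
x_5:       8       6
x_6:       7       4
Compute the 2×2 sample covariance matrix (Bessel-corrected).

Step 1 — column means:
  mean(X_1) = (3 + 4 + 2 + 5 + 8 + 7) / 6 = 29/6 = 4.8333
  mean(X_2) = (2 + 3 + 1 + 7 + 6 + 4) / 6 = 23/6 = 3.8333

Step 2 — sample covariance S[i,j] = (1/(n-1)) · Σ_k (x_{k,i} - mean_i) · (x_{k,j} - mean_j), with n-1 = 5.
  S[X_1,X_1] = ((-1.8333)·(-1.8333) + (-0.8333)·(-0.8333) + (-2.8333)·(-2.8333) + (0.1667)·(0.1667) + (3.1667)·(3.1667) + (2.1667)·(2.1667)) / 5 = 26.8333/5 = 5.3667
  S[X_1,X_2] = ((-1.8333)·(-1.8333) + (-0.8333)·(-0.8333) + (-2.8333)·(-2.8333) + (0.1667)·(3.1667) + (3.1667)·(2.1667) + (2.1667)·(0.1667)) / 5 = 19.8333/5 = 3.9667
  S[X_2,X_2] = ((-1.8333)·(-1.8333) + (-0.8333)·(-0.8333) + (-2.8333)·(-2.8333) + (3.1667)·(3.1667) + (2.1667)·(2.1667) + (0.1667)·(0.1667)) / 5 = 26.8333/5 = 5.3667

S is symmetric (S[j,i] = S[i,j]). Assembling:

S = [[5.3667, 3.9667],
 [3.9667, 5.3667]]


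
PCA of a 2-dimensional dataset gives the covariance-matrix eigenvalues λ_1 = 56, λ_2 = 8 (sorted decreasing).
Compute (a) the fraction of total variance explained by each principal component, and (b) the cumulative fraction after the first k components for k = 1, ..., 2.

Step 1 — total variance = trace(Sigma) = Σ λ_i = 56 + 8 = 64.

Step 2 — fraction explained by component i = λ_i / Σ λ:
  PC1: 56/64 = 0.875
  PC2: 8/64 = 0.125

Step 3 — cumulative fraction after k components = (λ_1 + ... + λ_k) / Σ λ:
  k = 1: 56/64 = 0.875
  k = 2: (56 + 8)/64 = 64/64 = 1

Summary (fraction, with percent):

explained: PC1 0.875 (87.5%), PC2 0.125 (12.5%);  cumulative: 0.875, 1


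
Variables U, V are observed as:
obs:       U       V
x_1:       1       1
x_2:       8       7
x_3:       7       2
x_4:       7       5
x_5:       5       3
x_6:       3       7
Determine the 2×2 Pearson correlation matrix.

Step 1 — column means:
  mean(U) = (1 + 8 + 7 + 7 + 5 + 3) / 6 = 31/6 = 5.1667
  mean(V) = (1 + 7 + 2 + 5 + 3 + 7) / 6 = 25/6 = 4.1667

Step 2 — sample variances and covariances s[i,j] = (1/(n-1)) · Σ_k (x_{k,i} - mean_i) · (x_{k,j} - mean_j), with n-1 = 5:
  s[U,U] = ((-4.1667)·(-4.1667) + (2.8333)·(2.8333) + (1.8333)·(1.8333) + (1.8333)·(1.8333) + (-0.1667)·(-0.1667) + (-2.1667)·(-2.1667)) / 5 = 36.8333/5 = 7.3667
  s[U,V] = ((-4.1667)·(-3.1667) + (2.8333)·(2.8333) + (1.8333)·(-2.1667) + (1.8333)·(0.8333) + (-0.1667)·(-1.1667) + (-2.1667)·(2.8333)) / 5 = 12.8333/5 = 2.5667
  s[V,V] = ((-3.1667)·(-3.1667) + (2.8333)·(2.8333) + (-2.1667)·(-2.1667) + (0.8333)·(0.8333) + (-1.1667)·(-1.1667) + (2.8333)·(2.8333)) / 5 = 32.8333/5 = 6.5667
  Sample standard deviations s_i = √(s[i,i]):
  s(U) = √(7.3667) = 2.7142
  s(V) = √(6.5667) = 2.5626

Step 3 — r_{ij} = s_{ij} / (s_i · s_j):
  r[U,U] = 1 (diagonal).
  r[U,V] = 2.5667 / (2.7142 · 2.5626) = 2.5667 / 6.9552 = 0.369
  r[V,V] = 1 (diagonal).

R is symmetric with unit diagonal. Assembling:

R = [[1, 0.369],
 [0.369, 1]]


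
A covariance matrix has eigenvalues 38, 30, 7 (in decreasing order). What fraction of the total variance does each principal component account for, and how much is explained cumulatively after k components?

Step 1 — total variance = trace(Sigma) = Σ λ_i = 38 + 30 + 7 = 75.

Step 2 — fraction explained by component i = λ_i / Σ λ:
  PC1: 38/75 = 0.5067
  PC2: 30/75 = 0.4
  PC3: 7/75 = 0.0933

Step 3 — cumulative fraction after k components = (λ_1 + ... + λ_k) / Σ λ:
  k = 1: 38/75 = 0.5067
  k = 2: (38 + 30)/75 = 68/75 = 0.9067
  k = 3: (38 + 30 + 7)/75 = 75/75 = 1

Summary (fraction, with percent):

explained: PC1 0.5067 (50.67%), PC2 0.4 (40%), PC3 0.0933 (9.33%);  cumulative: 0.5067, 0.9067, 1


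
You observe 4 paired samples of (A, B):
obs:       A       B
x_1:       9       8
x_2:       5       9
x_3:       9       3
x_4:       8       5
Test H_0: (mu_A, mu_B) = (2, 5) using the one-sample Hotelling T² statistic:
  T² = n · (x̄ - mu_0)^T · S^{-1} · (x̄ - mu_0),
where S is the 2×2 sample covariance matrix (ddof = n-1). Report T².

Step 1 — sample mean vector:
  mean(A) = (9 + 5 + 9 + 8) / 4 = 31/4 = 7.75
  mean(B) = (8 + 9 + 3 + 5) / 4 = 25/4 = 6.25
  x̄ = (7.75, 6.25),  deviation x̄ - mu_0 = (7.75, 6.25) - (2, 5) = (5.75, 1.25).

Step 2 — sample covariance matrix, S[i,j] = (1/(n-1)) · Σ_k (x_{k,i} - mean_i) · (x_{k,j} - mean_j), divisor n-1 = 3:
  S[A,A] = ((1.25)·(1.25) + (-2.75)·(-2.75) + (1.25)·(1.25) + (0.25)·(0.25)) / 3 = 10.75/3 = 3.5833
  S[A,B] = ((1.25)·(1.75) + (-2.75)·(2.75) + (1.25)·(-3.25) + (0.25)·(-1.25)) / 3 = -9.75/3 = -3.25
  S[B,B] = ((1.75)·(1.75) + (2.75)·(2.75) + (-3.25)·(-3.25) + (-1.25)·(-1.25)) / 3 = 22.75/3 = 7.5833
  S = [[3.5833, -3.25],
 [-3.25, 7.5833]].

Step 3 — invert S. det(S) = 3.5833·7.5833 - (-3.25)² = 16.6111.
  S^{-1} = (1/det) · [[d, -b], [-b, a]] = [[0.4565, 0.1957],
 [0.1957, 0.2157]].

Step 4 — quadratic form (x̄ - mu_0)^T · S^{-1} · (x̄ - mu_0):
  S^{-1} · (x̄ - mu_0) = (2.8696, 1.3946),
  (x̄ - mu_0)^T · [...] = (5.75)·(2.8696) + (1.25)·(1.3946) = 18.2433.

Step 5 — scale by n: T² = 4 · 18.2433 = 72.9732.

T² ≈ 72.9732


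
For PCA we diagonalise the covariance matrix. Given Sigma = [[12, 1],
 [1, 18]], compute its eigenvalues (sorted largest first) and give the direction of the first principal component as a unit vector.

Step 1 — characteristic polynomial of 2×2 Sigma:
  det(Sigma - λI) = λ² - trace · λ + det = 0.
  trace = 12 + 18 = 30, det = 12·18 - (1)² = 215.
Step 2 — discriminant:
  Δ = trace² - 4·det = 900 - 860 = 40.
Step 3 — eigenvalues:
  λ = (trace ± √Δ)/2 = (30 ± 6.3246)/2,
  λ_1 = 18.1623,  λ_2 = 11.8377.

Step 4 — unit eigenvector for λ_1: solve (Sigma - λ_1 I)v = 0. First row:
  (12 - 18.1623)·v_x + (1)·v_y = 0, i.e. (-6.1623)·v_x + (1)·v_y = 0,
  so v ∝ (b, λ_1 - a) = (1, 6.1623) = u.
  ||u|| = √((1)² + (6.1623)²) = √(38.9737) ≈ 6.2429,
  v_1 = u/||u|| ≈ (0.1602, 0.9871) (||v_1|| = 1).

λ_1 = 18.1623,  λ_2 = 11.8377;  v_1 ≈ (0.1602, 0.9871)


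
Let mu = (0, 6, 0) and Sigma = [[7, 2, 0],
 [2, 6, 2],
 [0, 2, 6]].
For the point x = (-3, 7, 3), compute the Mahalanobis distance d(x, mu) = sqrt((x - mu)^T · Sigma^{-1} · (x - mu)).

Step 1 — centre the observation: (x - mu) = (-3, 1, 3).

Step 2 — invert Sigma (cofactor / det for 3×3, or solve directly):
  Sigma^{-1} = [[0.16, -0.06, 0.02],
 [-0.06, 0.21, -0.07],
 [0.02, -0.07, 0.19]].

Step 3 — form the quadratic (x - mu)^T · Sigma^{-1} · (x - mu):
  Sigma^{-1} · (x - mu) = (-0.48, 0.18, 0.44).
  (x - mu)^T · [Sigma^{-1} · (x - mu)] = (-3)·(-0.48) + (1)·(0.18) + (3)·(0.44) = 2.94.

Step 4 — take square root: d = √(2.94) ≈ 1.7146.

d(x, mu) = √(2.94) ≈ 1.7146


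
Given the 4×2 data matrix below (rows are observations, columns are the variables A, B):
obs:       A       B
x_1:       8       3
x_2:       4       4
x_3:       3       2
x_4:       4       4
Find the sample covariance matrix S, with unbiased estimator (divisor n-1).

Step 1 — column means:
  mean(A) = (8 + 4 + 3 + 4) / 4 = 19/4 = 4.75
  mean(B) = (3 + 4 + 2 + 4) / 4 = 13/4 = 3.25

Step 2 — sample covariance S[i,j] = (1/(n-1)) · Σ_k (x_{k,i} - mean_i) · (x_{k,j} - mean_j), with n-1 = 3.
  S[A,A] = ((3.25)·(3.25) + (-0.75)·(-0.75) + (-1.75)·(-1.75) + (-0.75)·(-0.75)) / 3 = 14.75/3 = 4.9167
  S[A,B] = ((3.25)·(-0.25) + (-0.75)·(0.75) + (-1.75)·(-1.25) + (-0.75)·(0.75)) / 3 = 0.25/3 = 0.0833
  S[B,B] = ((-0.25)·(-0.25) + (0.75)·(0.75) + (-1.25)·(-1.25) + (0.75)·(0.75)) / 3 = 2.75/3 = 0.9167

S is symmetric (S[j,i] = S[i,j]). Assembling:

S = [[4.9167, 0.0833],
 [0.0833, 0.9167]]


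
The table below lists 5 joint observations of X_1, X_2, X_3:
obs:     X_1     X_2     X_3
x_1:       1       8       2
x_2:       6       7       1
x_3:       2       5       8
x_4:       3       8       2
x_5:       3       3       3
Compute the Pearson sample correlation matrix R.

Step 1 — column means:
  mean(X_1) = (1 + 6 + 2 + 3 + 3) / 5 = 15/5 = 3
  mean(X_2) = (8 + 7 + 5 + 8 + 3) / 5 = 31/5 = 6.2
  mean(X_3) = (2 + 1 + 8 + 2 + 3) / 5 = 16/5 = 3.2

Step 2 — sample variances and covariances s[i,j] = (1/(n-1)) · Σ_k (x_{k,i} - mean_i) · (x_{k,j} - mean_j), with n-1 = 4:
  s[X_1,X_1] = ((-2)·(-2) + (3)·(3) + (-1)·(-1) + (0)·(0) + (0)·(0)) / 4 = 14/4 = 3.5
  s[X_1,X_2] = ((-2)·(1.8) + (3)·(0.8) + (-1)·(-1.2) + (0)·(1.8) + (0)·(-3.2)) / 4 = 0/4 = 0
  s[X_1,X_3] = ((-2)·(-1.2) + (3)·(-2.2) + (-1)·(4.8) + (0)·(-1.2) + (0)·(-0.2)) / 4 = -9/4 = -2.25
  s[X_2,X_2] = ((1.8)·(1.8) + (0.8)·(0.8) + (-1.2)·(-1.2) + (1.8)·(1.8) + (-3.2)·(-3.2)) / 4 = 18.8/4 = 4.7
  s[X_2,X_3] = ((1.8)·(-1.2) + (0.8)·(-2.2) + (-1.2)·(4.8) + (1.8)·(-1.2) + (-3.2)·(-0.2)) / 4 = -11.2/4 = -2.8
  s[X_3,X_3] = ((-1.2)·(-1.2) + (-2.2)·(-2.2) + (4.8)·(4.8) + (-1.2)·(-1.2) + (-0.2)·(-0.2)) / 4 = 30.8/4 = 7.7
  Sample standard deviations s_i = √(s[i,i]):
  s(X_1) = √(3.5) = 1.8708
  s(X_2) = √(4.7) = 2.1679
  s(X_3) = √(7.7) = 2.7749

Step 3 — r_{ij} = s_{ij} / (s_i · s_j):
  r[X_1,X_1] = 1 (diagonal).
  r[X_1,X_2] = 0 / (1.8708 · 2.1679) = 0 / 4.0559 = 0
  r[X_1,X_3] = -2.25 / (1.8708 · 2.7749) = -2.25 / 5.1913 = -0.4334
  r[X_2,X_2] = 1 (diagonal).
  r[X_2,X_3] = -2.8 / (2.1679 · 2.7749) = -2.8 / 6.0158 = -0.4654
  r[X_3,X_3] = 1 (diagonal).

R is symmetric with unit diagonal. Assembling:

R = [[1, 0, -0.4334],
 [0, 1, -0.4654],
 [-0.4334, -0.4654, 1]]


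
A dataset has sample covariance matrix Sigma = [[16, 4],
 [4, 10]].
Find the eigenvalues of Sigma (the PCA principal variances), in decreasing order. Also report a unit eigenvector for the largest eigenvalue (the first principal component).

Step 1 — characteristic polynomial of 2×2 Sigma:
  det(Sigma - λI) = λ² - trace · λ + det = 0.
  trace = 16 + 10 = 26, det = 16·10 - (4)² = 144.
Step 2 — discriminant:
  Δ = trace² - 4·det = 676 - 576 = 100.
Step 3 — eigenvalues:
  λ = (trace ± √Δ)/2 = (26 ± 10)/2,
  λ_1 = 18,  λ_2 = 8.

Step 4 — unit eigenvector for λ_1: solve (Sigma - λ_1 I)v = 0. First row:
  (16 - 18)·v_x + (4)·v_y = 0, i.e. (-2)·v_x + (4)·v_y = 0,
  so v ∝ (b, λ_1 - a) = (4, 2) = u.
  ||u|| = √((4)² + (2)²) = √(20) ≈ 4.4721,
  v_1 = u/||u|| ≈ (0.8944, 0.4472) (||v_1|| = 1).

λ_1 = 18,  λ_2 = 8;  v_1 ≈ (0.8944, 0.4472)


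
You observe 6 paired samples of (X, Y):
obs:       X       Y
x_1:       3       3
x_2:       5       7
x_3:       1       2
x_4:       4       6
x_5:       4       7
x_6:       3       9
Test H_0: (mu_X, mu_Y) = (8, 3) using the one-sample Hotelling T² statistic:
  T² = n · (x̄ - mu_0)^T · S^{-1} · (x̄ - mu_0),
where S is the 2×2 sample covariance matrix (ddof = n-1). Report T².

Step 1 — sample mean vector:
  mean(X) = (3 + 5 + 1 + 4 + 4 + 3) / 6 = 20/6 = 3.3333
  mean(Y) = (3 + 7 + 2 + 6 + 7 + 9) / 6 = 34/6 = 5.6667
  x̄ = (3.3333, 5.6667),  deviation x̄ - mu_0 = (3.3333, 5.6667) - (8, 3) = (-4.6667, 2.6667).

Step 2 — sample covariance matrix, S[i,j] = (1/(n-1)) · Σ_k (x_{k,i} - mean_i) · (x_{k,j} - mean_j), divisor n-1 = 5:
  S[X,X] = ((-0.3333)·(-0.3333) + (1.6667)·(1.6667) + (-2.3333)·(-2.3333) + (0.6667)·(0.6667) + (0.6667)·(0.6667) + (-0.3333)·(-0.3333)) / 5 = 9.3333/5 = 1.8667
  S[X,Y] = ((-0.3333)·(-2.6667) + (1.6667)·(1.3333) + (-2.3333)·(-3.6667) + (0.6667)·(0.3333) + (0.6667)·(1.3333) + (-0.3333)·(3.3333)) / 5 = 11.6667/5 = 2.3333
  S[Y,Y] = ((-2.6667)·(-2.6667) + (1.3333)·(1.3333) + (-3.6667)·(-3.6667) + (0.3333)·(0.3333) + (1.3333)·(1.3333) + (3.3333)·(3.3333)) / 5 = 35.3333/5 = 7.0667
  S = [[1.8667, 2.3333],
 [2.3333, 7.0667]].

Step 3 — invert S. det(S) = 1.8667·7.0667 - (2.3333)² = 7.7467.
  S^{-1} = (1/det) · [[d, -b], [-b, a]] = [[0.9122, -0.3012],
 [-0.3012, 0.241]].

Step 4 — quadratic form (x̄ - mu_0)^T · S^{-1} · (x̄ - mu_0):
  S^{-1} · (x̄ - mu_0) = (-5.0602, 2.0482),
  (x̄ - mu_0)^T · [...] = (-4.6667)·(-5.0602) + (2.6667)·(2.0482) = 29.0763.

Step 5 — scale by n: T² = 6 · 29.0763 = 174.4578.

T² ≈ 174.4578


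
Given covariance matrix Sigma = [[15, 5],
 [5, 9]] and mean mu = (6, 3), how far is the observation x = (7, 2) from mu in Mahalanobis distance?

Step 1 — centre the observation: (x - mu) = (1, -1).

Step 2 — invert Sigma. det(Sigma) = 15·9 - (5)² = 110.
  Sigma^{-1} = (1/det) · [[d, -b], [-b, a]] = [[0.0818, -0.0455],
 [-0.0455, 0.1364]].

Step 3 — form the quadratic (x - mu)^T · Sigma^{-1} · (x - mu):
  Sigma^{-1} · (x - mu) = (0.1273, -0.1818).
  (x - mu)^T · [Sigma^{-1} · (x - mu)] = (1)·(0.1273) + (-1)·(-0.1818) = 0.3091.

Step 4 — take square root: d = √(0.3091) ≈ 0.556.

d(x, mu) = √(0.3091) ≈ 0.556


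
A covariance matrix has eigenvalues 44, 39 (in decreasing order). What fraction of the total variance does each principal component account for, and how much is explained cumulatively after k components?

Step 1 — total variance = trace(Sigma) = Σ λ_i = 44 + 39 = 83.

Step 2 — fraction explained by component i = λ_i / Σ λ:
  PC1: 44/83 = 0.5301
  PC2: 39/83 = 0.4699

Step 3 — cumulative fraction after k components = (λ_1 + ... + λ_k) / Σ λ:
  k = 1: 44/83 = 0.5301
  k = 2: (44 + 39)/83 = 83/83 = 1

Summary (fraction, with percent):

explained: PC1 0.5301 (53.01%), PC2 0.4699 (46.99%);  cumulative: 0.5301, 1


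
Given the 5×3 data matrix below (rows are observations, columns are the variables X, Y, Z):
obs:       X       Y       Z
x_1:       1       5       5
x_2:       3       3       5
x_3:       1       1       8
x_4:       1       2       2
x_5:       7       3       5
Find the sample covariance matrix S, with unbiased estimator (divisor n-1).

Step 1 — column means:
  mean(X) = (1 + 3 + 1 + 1 + 7) / 5 = 13/5 = 2.6
  mean(Y) = (5 + 3 + 1 + 2 + 3) / 5 = 14/5 = 2.8
  mean(Z) = (5 + 5 + 8 + 2 + 5) / 5 = 25/5 = 5

Step 2 — sample covariance S[i,j] = (1/(n-1)) · Σ_k (x_{k,i} - mean_i) · (x_{k,j} - mean_j), with n-1 = 4.
  S[X,X] = ((-1.6)·(-1.6) + (0.4)·(0.4) + (-1.6)·(-1.6) + (-1.6)·(-1.6) + (4.4)·(4.4)) / 4 = 27.2/4 = 6.8
  S[X,Y] = ((-1.6)·(2.2) + (0.4)·(0.2) + (-1.6)·(-1.8) + (-1.6)·(-0.8) + (4.4)·(0.2)) / 4 = 1.6/4 = 0.4
  S[X,Z] = ((-1.6)·(0) + (0.4)·(0) + (-1.6)·(3) + (-1.6)·(-3) + (4.4)·(0)) / 4 = 0/4 = 0
  S[Y,Y] = ((2.2)·(2.2) + (0.2)·(0.2) + (-1.8)·(-1.8) + (-0.8)·(-0.8) + (0.2)·(0.2)) / 4 = 8.8/4 = 2.2
  S[Y,Z] = ((2.2)·(0) + (0.2)·(0) + (-1.8)·(3) + (-0.8)·(-3) + (0.2)·(0)) / 4 = -3/4 = -0.75
  S[Z,Z] = ((0)·(0) + (0)·(0) + (3)·(3) + (-3)·(-3) + (0)·(0)) / 4 = 18/4 = 4.5

S is symmetric (S[j,i] = S[i,j]). Assembling:

S = [[6.8, 0.4, 0],
 [0.4, 2.2, -0.75],
 [0, -0.75, 4.5]]


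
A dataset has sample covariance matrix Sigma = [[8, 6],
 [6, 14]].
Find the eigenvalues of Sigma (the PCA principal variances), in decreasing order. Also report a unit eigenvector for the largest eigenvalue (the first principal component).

Step 1 — characteristic polynomial of 2×2 Sigma:
  det(Sigma - λI) = λ² - trace · λ + det = 0.
  trace = 8 + 14 = 22, det = 8·14 - (6)² = 76.
Step 2 — discriminant:
  Δ = trace² - 4·det = 484 - 304 = 180.
Step 3 — eigenvalues:
  λ = (trace ± √Δ)/2 = (22 ± 13.4164)/2,
  λ_1 = 17.7082,  λ_2 = 4.2918.

Step 4 — unit eigenvector for λ_1: solve (Sigma - λ_1 I)v = 0. First row:
  (8 - 17.7082)·v_x + (6)·v_y = 0, i.e. (-9.7082)·v_x + (6)·v_y = 0,
  so v ∝ (b, λ_1 - a) = (6, 9.7082) = u.
  ||u|| = √((6)² + (9.7082)²) = √(130.2492) ≈ 11.4127,
  v_1 = u/||u|| ≈ (0.5257, 0.8507) (||v_1|| = 1).

λ_1 = 17.7082,  λ_2 = 4.2918;  v_1 ≈ (0.5257, 0.8507)


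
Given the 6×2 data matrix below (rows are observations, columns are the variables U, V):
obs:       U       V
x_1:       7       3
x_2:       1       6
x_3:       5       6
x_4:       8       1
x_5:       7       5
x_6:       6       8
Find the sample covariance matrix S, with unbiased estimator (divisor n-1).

Step 1 — column means:
  mean(U) = (7 + 1 + 5 + 8 + 7 + 6) / 6 = 34/6 = 5.6667
  mean(V) = (3 + 6 + 6 + 1 + 5 + 8) / 6 = 29/6 = 4.8333

Step 2 — sample covariance S[i,j] = (1/(n-1)) · Σ_k (x_{k,i} - mean_i) · (x_{k,j} - mean_j), with n-1 = 5.
  S[U,U] = ((1.3333)·(1.3333) + (-4.6667)·(-4.6667) + (-0.6667)·(-0.6667) + (2.3333)·(2.3333) + (1.3333)·(1.3333) + (0.3333)·(0.3333)) / 5 = 31.3333/5 = 6.2667
  S[U,V] = ((1.3333)·(-1.8333) + (-4.6667)·(1.1667) + (-0.6667)·(1.1667) + (2.3333)·(-3.8333) + (1.3333)·(0.1667) + (0.3333)·(3.1667)) / 5 = -16.3333/5 = -3.2667
  S[V,V] = ((-1.8333)·(-1.8333) + (1.1667)·(1.1667) + (1.1667)·(1.1667) + (-3.8333)·(-3.8333) + (0.1667)·(0.1667) + (3.1667)·(3.1667)) / 5 = 30.8333/5 = 6.1667

S is symmetric (S[j,i] = S[i,j]). Assembling:

S = [[6.2667, -3.2667],
 [-3.2667, 6.1667]]


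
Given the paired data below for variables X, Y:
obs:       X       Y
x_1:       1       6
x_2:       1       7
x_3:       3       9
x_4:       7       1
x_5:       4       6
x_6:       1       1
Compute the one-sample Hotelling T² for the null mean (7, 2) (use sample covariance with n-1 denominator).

Step 1 — sample mean vector:
  mean(X) = (1 + 1 + 3 + 7 + 4 + 1) / 6 = 17/6 = 2.8333
  mean(Y) = (6 + 7 + 9 + 1 + 6 + 1) / 6 = 30/6 = 5
  x̄ = (2.8333, 5),  deviation x̄ - mu_0 = (2.8333, 5) - (7, 2) = (-4.1667, 3).

Step 2 — sample covariance matrix, S[i,j] = (1/(n-1)) · Σ_k (x_{k,i} - mean_i) · (x_{k,j} - mean_j), divisor n-1 = 5:
  S[X,X] = ((-1.8333)·(-1.8333) + (-1.8333)·(-1.8333) + (0.1667)·(0.1667) + (4.1667)·(4.1667) + (1.1667)·(1.1667) + (-1.8333)·(-1.8333)) / 5 = 28.8333/5 = 5.7667
  S[X,Y] = ((-1.8333)·(1) + (-1.8333)·(2) + (0.1667)·(4) + (4.1667)·(-4) + (1.1667)·(1) + (-1.8333)·(-4)) / 5 = -13/5 = -2.6
  S[Y,Y] = ((1)·(1) + (2)·(2) + (4)·(4) + (-4)·(-4) + (1)·(1) + (-4)·(-4)) / 5 = 54/5 = 10.8
  S = [[5.7667, -2.6],
 [-2.6, 10.8]].

Step 3 — invert S. det(S) = 5.7667·10.8 - (-2.6)² = 55.52.
  S^{-1} = (1/det) · [[d, -b], [-b, a]] = [[0.1945, 0.0468],
 [0.0468, 0.1039]].

Step 4 — quadratic form (x̄ - mu_0)^T · S^{-1} · (x̄ - mu_0):
  S^{-1} · (x̄ - mu_0) = (-0.67, 0.1165),
  (x̄ - mu_0)^T · [...] = (-4.1667)·(-0.67) + (3)·(0.1165) = 3.1412.

Step 5 — scale by n: T² = 6 · 3.1412 = 18.8473.

T² ≈ 18.8473


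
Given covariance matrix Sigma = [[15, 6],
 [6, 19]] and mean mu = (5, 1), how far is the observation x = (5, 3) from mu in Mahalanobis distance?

Step 1 — centre the observation: (x - mu) = (0, 2).

Step 2 — invert Sigma. det(Sigma) = 15·19 - (6)² = 249.
  Sigma^{-1} = (1/det) · [[d, -b], [-b, a]] = [[0.0763, -0.0241],
 [-0.0241, 0.0602]].

Step 3 — form the quadratic (x - mu)^T · Sigma^{-1} · (x - mu):
  Sigma^{-1} · (x - mu) = (-0.0482, 0.1205).
  (x - mu)^T · [Sigma^{-1} · (x - mu)] = (0)·(-0.0482) + (2)·(0.1205) = 0.241.

Step 4 — take square root: d = √(0.241) ≈ 0.4909.

d(x, mu) = √(0.241) ≈ 0.4909


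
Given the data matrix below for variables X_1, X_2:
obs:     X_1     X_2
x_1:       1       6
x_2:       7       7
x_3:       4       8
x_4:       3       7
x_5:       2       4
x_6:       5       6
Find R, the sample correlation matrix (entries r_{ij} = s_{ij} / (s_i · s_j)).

Step 1 — column means:
  mean(X_1) = (1 + 7 + 4 + 3 + 2 + 5) / 6 = 22/6 = 3.6667
  mean(X_2) = (6 + 7 + 8 + 7 + 4 + 6) / 6 = 38/6 = 6.3333

Step 2 — sample variances and covariances s[i,j] = (1/(n-1)) · Σ_k (x_{k,i} - mean_i) · (x_{k,j} - mean_j), with n-1 = 5:
  s[X_1,X_1] = ((-2.6667)·(-2.6667) + (3.3333)·(3.3333) + (0.3333)·(0.3333) + (-0.6667)·(-0.6667) + (-1.6667)·(-1.6667) + (1.3333)·(1.3333)) / 5 = 23.3333/5 = 4.6667
  s[X_1,X_2] = ((-2.6667)·(-0.3333) + (3.3333)·(0.6667) + (0.3333)·(1.6667) + (-0.6667)·(0.6667) + (-1.6667)·(-2.3333) + (1.3333)·(-0.3333)) / 5 = 6.6667/5 = 1.3333
  s[X_2,X_2] = ((-0.3333)·(-0.3333) + (0.6667)·(0.6667) + (1.6667)·(1.6667) + (0.6667)·(0.6667) + (-2.3333)·(-2.3333) + (-0.3333)·(-0.3333)) / 5 = 9.3333/5 = 1.8667
  Sample standard deviations s_i = √(s[i,i]):
  s(X_1) = √(4.6667) = 2.1602
  s(X_2) = √(1.8667) = 1.3663

Step 3 — r_{ij} = s_{ij} / (s_i · s_j):
  r[X_1,X_1] = 1 (diagonal).
  r[X_1,X_2] = 1.3333 / (2.1602 · 1.3663) = 1.3333 / 2.9515 = 0.4518
  r[X_2,X_2] = 1 (diagonal).

R is symmetric with unit diagonal. Assembling:

R = [[1, 0.4518],
 [0.4518, 1]]


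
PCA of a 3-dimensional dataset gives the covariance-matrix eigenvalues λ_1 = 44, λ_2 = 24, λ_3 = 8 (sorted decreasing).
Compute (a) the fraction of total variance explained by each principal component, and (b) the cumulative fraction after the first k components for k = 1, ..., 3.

Step 1 — total variance = trace(Sigma) = Σ λ_i = 44 + 24 + 8 = 76.

Step 2 — fraction explained by component i = λ_i / Σ λ:
  PC1: 44/76 = 0.5789
  PC2: 24/76 = 0.3158
  PC3: 8/76 = 0.1053

Step 3 — cumulative fraction after k components = (λ_1 + ... + λ_k) / Σ λ:
  k = 1: 44/76 = 0.5789
  k = 2: (44 + 24)/76 = 68/76 = 0.8947
  k = 3: (44 + 24 + 8)/76 = 76/76 = 1

Summary (fraction, with percent):

explained: PC1 0.5789 (57.89%), PC2 0.3158 (31.58%), PC3 0.1053 (10.53%);  cumulative: 0.5789, 0.8947, 1


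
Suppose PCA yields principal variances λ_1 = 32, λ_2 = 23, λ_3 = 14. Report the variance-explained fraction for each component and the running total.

Step 1 — total variance = trace(Sigma) = Σ λ_i = 32 + 23 + 14 = 69.

Step 2 — fraction explained by component i = λ_i / Σ λ:
  PC1: 32/69 = 0.4638
  PC2: 23/69 = 0.3333
  PC3: 14/69 = 0.2029

Step 3 — cumulative fraction after k components = (λ_1 + ... + λ_k) / Σ λ:
  k = 1: 32/69 = 0.4638
  k = 2: (32 + 23)/69 = 55/69 = 0.7971
  k = 3: (32 + 23 + 14)/69 = 69/69 = 1

Summary (fraction, with percent):

explained: PC1 0.4638 (46.38%), PC2 0.3333 (33.33%), PC3 0.2029 (20.29%);  cumulative: 0.4638, 0.7971, 1


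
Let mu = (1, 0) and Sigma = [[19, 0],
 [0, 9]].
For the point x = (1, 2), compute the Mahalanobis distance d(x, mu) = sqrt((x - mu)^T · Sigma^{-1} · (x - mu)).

Step 1 — centre the observation: (x - mu) = (0, 2).

Step 2 — invert Sigma. det(Sigma) = 19·9 - (0)² = 171.
  Sigma^{-1} = (1/det) · [[d, -b], [-b, a]] = [[0.0526, 0],
 [0, 0.1111]].

Step 3 — form the quadratic (x - mu)^T · Sigma^{-1} · (x - mu):
  Sigma^{-1} · (x - mu) = (0, 0.2222).
  (x - mu)^T · [Sigma^{-1} · (x - mu)] = (0)·(0) + (2)·(0.2222) = 0.4444.

Step 4 — take square root: d = √(0.4444) ≈ 0.6667.

d(x, mu) = √(0.4444) ≈ 0.6667


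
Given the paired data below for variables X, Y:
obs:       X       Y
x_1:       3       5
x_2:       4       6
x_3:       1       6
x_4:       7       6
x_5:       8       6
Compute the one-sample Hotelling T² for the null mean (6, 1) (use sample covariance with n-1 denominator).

Step 1 — sample mean vector:
  mean(X) = (3 + 4 + 1 + 7 + 8) / 5 = 23/5 = 4.6
  mean(Y) = (5 + 6 + 6 + 6 + 6) / 5 = 29/5 = 5.8
  x̄ = (4.6, 5.8),  deviation x̄ - mu_0 = (4.6, 5.8) - (6, 1) = (-1.4, 4.8).

Step 2 — sample covariance matrix, S[i,j] = (1/(n-1)) · Σ_k (x_{k,i} - mean_i) · (x_{k,j} - mean_j), divisor n-1 = 4:
  S[X,X] = ((-1.6)·(-1.6) + (-0.6)·(-0.6) + (-3.6)·(-3.6) + (2.4)·(2.4) + (3.4)·(3.4)) / 4 = 33.2/4 = 8.3
  S[X,Y] = ((-1.6)·(-0.8) + (-0.6)·(0.2) + (-3.6)·(0.2) + (2.4)·(0.2) + (3.4)·(0.2)) / 4 = 1.6/4 = 0.4
  S[Y,Y] = ((-0.8)·(-0.8) + (0.2)·(0.2) + (0.2)·(0.2) + (0.2)·(0.2) + (0.2)·(0.2)) / 4 = 0.8/4 = 0.2
  S = [[8.3, 0.4],
 [0.4, 0.2]].

Step 3 — invert S. det(S) = 8.3·0.2 - (0.4)² = 1.5.
  S^{-1} = (1/det) · [[d, -b], [-b, a]] = [[0.1333, -0.2667],
 [-0.2667, 5.5333]].

Step 4 — quadratic form (x̄ - mu_0)^T · S^{-1} · (x̄ - mu_0):
  S^{-1} · (x̄ - mu_0) = (-1.4667, 26.9333),
  (x̄ - mu_0)^T · [...] = (-1.4)·(-1.4667) + (4.8)·(26.9333) = 131.3333.

Step 5 — scale by n: T² = 5 · 131.3333 = 656.6667.

T² ≈ 656.6667


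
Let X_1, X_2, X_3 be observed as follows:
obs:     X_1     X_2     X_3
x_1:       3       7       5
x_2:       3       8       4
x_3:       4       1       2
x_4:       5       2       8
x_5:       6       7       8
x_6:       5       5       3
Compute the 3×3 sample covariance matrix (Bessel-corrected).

Step 1 — column means:
  mean(X_1) = (3 + 3 + 4 + 5 + 6 + 5) / 6 = 26/6 = 4.3333
  mean(X_2) = (7 + 8 + 1 + 2 + 7 + 5) / 6 = 30/6 = 5
  mean(X_3) = (5 + 4 + 2 + 8 + 8 + 3) / 6 = 30/6 = 5

Step 2 — sample covariance S[i,j] = (1/(n-1)) · Σ_k (x_{k,i} - mean_i) · (x_{k,j} - mean_j), with n-1 = 5.
  S[X_1,X_1] = ((-1.3333)·(-1.3333) + (-1.3333)·(-1.3333) + (-0.3333)·(-0.3333) + (0.6667)·(0.6667) + (1.6667)·(1.6667) + (0.6667)·(0.6667)) / 5 = 7.3333/5 = 1.4667
  S[X_1,X_2] = ((-1.3333)·(2) + (-1.3333)·(3) + (-0.3333)·(-4) + (0.6667)·(-3) + (1.6667)·(2) + (0.6667)·(0)) / 5 = -4/5 = -0.8
  S[X_1,X_3] = ((-1.3333)·(0) + (-1.3333)·(-1) + (-0.3333)·(-3) + (0.6667)·(3) + (1.6667)·(3) + (0.6667)·(-2)) / 5 = 8/5 = 1.6
  S[X_2,X_2] = ((2)·(2) + (3)·(3) + (-4)·(-4) + (-3)·(-3) + (2)·(2) + (0)·(0)) / 5 = 42/5 = 8.4
  S[X_2,X_3] = ((2)·(0) + (3)·(-1) + (-4)·(-3) + (-3)·(3) + (2)·(3) + (0)·(-2)) / 5 = 6/5 = 1.2
  S[X_3,X_3] = ((0)·(0) + (-1)·(-1) + (-3)·(-3) + (3)·(3) + (3)·(3) + (-2)·(-2)) / 5 = 32/5 = 6.4

S is symmetric (S[j,i] = S[i,j]). Assembling:

S = [[1.4667, -0.8, 1.6],
 [-0.8, 8.4, 1.2],
 [1.6, 1.2, 6.4]]


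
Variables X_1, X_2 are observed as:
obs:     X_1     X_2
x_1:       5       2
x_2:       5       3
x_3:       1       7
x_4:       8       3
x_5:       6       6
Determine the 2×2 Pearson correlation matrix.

Step 1 — column means:
  mean(X_1) = (5 + 5 + 1 + 8 + 6) / 5 = 25/5 = 5
  mean(X_2) = (2 + 3 + 7 + 3 + 6) / 5 = 21/5 = 4.2

Step 2 — sample variances and covariances s[i,j] = (1/(n-1)) · Σ_k (x_{k,i} - mean_i) · (x_{k,j} - mean_j), with n-1 = 4:
  s[X_1,X_1] = ((0)·(0) + (0)·(0) + (-4)·(-4) + (3)·(3) + (1)·(1)) / 4 = 26/4 = 6.5
  s[X_1,X_2] = ((0)·(-2.2) + (0)·(-1.2) + (-4)·(2.8) + (3)·(-1.2) + (1)·(1.8)) / 4 = -13/4 = -3.25
  s[X_2,X_2] = ((-2.2)·(-2.2) + (-1.2)·(-1.2) + (2.8)·(2.8) + (-1.2)·(-1.2) + (1.8)·(1.8)) / 4 = 18.8/4 = 4.7
  Sample standard deviations s_i = √(s[i,i]):
  s(X_1) = √(6.5) = 2.5495
  s(X_2) = √(4.7) = 2.1679

Step 3 — r_{ij} = s_{ij} / (s_i · s_j):
  r[X_1,X_1] = 1 (diagonal).
  r[X_1,X_2] = -3.25 / (2.5495 · 2.1679) = -3.25 / 5.5272 = -0.588
  r[X_2,X_2] = 1 (diagonal).

R is symmetric with unit diagonal. Assembling:

R = [[1, -0.588],
 [-0.588, 1]]


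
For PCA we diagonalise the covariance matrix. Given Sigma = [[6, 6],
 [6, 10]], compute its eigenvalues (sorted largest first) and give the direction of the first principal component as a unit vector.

Step 1 — characteristic polynomial of 2×2 Sigma:
  det(Sigma - λI) = λ² - trace · λ + det = 0.
  trace = 6 + 10 = 16, det = 6·10 - (6)² = 24.
Step 2 — discriminant:
  Δ = trace² - 4·det = 256 - 96 = 160.
Step 3 — eigenvalues:
  λ = (trace ± √Δ)/2 = (16 ± 12.6491)/2,
  λ_1 = 14.3246,  λ_2 = 1.6754.

Step 4 — unit eigenvector for λ_1: solve (Sigma - λ_1 I)v = 0. First row:
  (6 - 14.3246)·v_x + (6)·v_y = 0, i.e. (-8.3246)·v_x + (6)·v_y = 0,
  so v ∝ (b, λ_1 - a) = (6, 8.3246) = u.
  ||u|| = √((6)² + (8.3246)²) = √(105.2982) ≈ 10.2615,
  v_1 = u/||u|| ≈ (0.5847, 0.8112) (||v_1|| = 1).

λ_1 = 14.3246,  λ_2 = 1.6754;  v_1 ≈ (0.5847, 0.8112)


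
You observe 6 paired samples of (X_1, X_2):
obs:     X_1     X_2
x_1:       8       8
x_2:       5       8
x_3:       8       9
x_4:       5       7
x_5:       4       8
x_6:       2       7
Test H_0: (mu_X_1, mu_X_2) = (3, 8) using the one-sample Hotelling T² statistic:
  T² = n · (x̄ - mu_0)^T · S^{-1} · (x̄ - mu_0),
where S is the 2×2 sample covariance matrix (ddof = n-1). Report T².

Step 1 — sample mean vector:
  mean(X_1) = (8 + 5 + 8 + 5 + 4 + 2) / 6 = 32/6 = 5.3333
  mean(X_2) = (8 + 8 + 9 + 7 + 8 + 7) / 6 = 47/6 = 7.8333
  x̄ = (5.3333, 7.8333),  deviation x̄ - mu_0 = (5.3333, 7.8333) - (3, 8) = (2.3333, -0.1667).

Step 2 — sample covariance matrix, S[i,j] = (1/(n-1)) · Σ_k (x_{k,i} - mean_i) · (x_{k,j} - mean_j), divisor n-1 = 5:
  S[X_1,X_1] = ((2.6667)·(2.6667) + (-0.3333)·(-0.3333) + (2.6667)·(2.6667) + (-0.3333)·(-0.3333) + (-1.3333)·(-1.3333) + (-3.3333)·(-3.3333)) / 5 = 27.3333/5 = 5.4667
  S[X_1,X_2] = ((2.6667)·(0.1667) + (-0.3333)·(0.1667) + (2.6667)·(1.1667) + (-0.3333)·(-0.8333) + (-1.3333)·(0.1667) + (-3.3333)·(-0.8333)) / 5 = 6.3333/5 = 1.2667
  S[X_2,X_2] = ((0.1667)·(0.1667) + (0.1667)·(0.1667) + (1.1667)·(1.1667) + (-0.8333)·(-0.8333) + (0.1667)·(0.1667) + (-0.8333)·(-0.8333)) / 5 = 2.8333/5 = 0.5667
  S = [[5.4667, 1.2667],
 [1.2667, 0.5667]].

Step 3 — invert S. det(S) = 5.4667·0.5667 - (1.2667)² = 1.4933.
  S^{-1} = (1/det) · [[d, -b], [-b, a]] = [[0.3795, -0.8482],
 [-0.8482, 3.6607]].

Step 4 — quadratic form (x̄ - mu_0)^T · S^{-1} · (x̄ - mu_0):
  S^{-1} · (x̄ - mu_0) = (1.0268, -2.5893),
  (x̄ - mu_0)^T · [...] = (2.3333)·(1.0268) + (-0.1667)·(-2.5893) = 2.8274.

Step 5 — scale by n: T² = 6 · 2.8274 = 16.9643.

T² ≈ 16.9643


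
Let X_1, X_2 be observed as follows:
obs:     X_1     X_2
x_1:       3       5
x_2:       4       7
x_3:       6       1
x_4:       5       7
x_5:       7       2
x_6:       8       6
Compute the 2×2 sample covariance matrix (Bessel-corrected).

Step 1 — column means:
  mean(X_1) = (3 + 4 + 6 + 5 + 7 + 8) / 6 = 33/6 = 5.5
  mean(X_2) = (5 + 7 + 1 + 7 + 2 + 6) / 6 = 28/6 = 4.6667

Step 2 — sample covariance S[i,j] = (1/(n-1)) · Σ_k (x_{k,i} - mean_i) · (x_{k,j} - mean_j), with n-1 = 5.
  S[X_1,X_1] = ((-2.5)·(-2.5) + (-1.5)·(-1.5) + (0.5)·(0.5) + (-0.5)·(-0.5) + (1.5)·(1.5) + (2.5)·(2.5)) / 5 = 17.5/5 = 3.5
  S[X_1,X_2] = ((-2.5)·(0.3333) + (-1.5)·(2.3333) + (0.5)·(-3.6667) + (-0.5)·(2.3333) + (1.5)·(-2.6667) + (2.5)·(1.3333)) / 5 = -8/5 = -1.6
  S[X_2,X_2] = ((0.3333)·(0.3333) + (2.3333)·(2.3333) + (-3.6667)·(-3.6667) + (2.3333)·(2.3333) + (-2.6667)·(-2.6667) + (1.3333)·(1.3333)) / 5 = 33.3333/5 = 6.6667

S is symmetric (S[j,i] = S[i,j]). Assembling:

S = [[3.5, -1.6],
 [-1.6, 6.6667]]


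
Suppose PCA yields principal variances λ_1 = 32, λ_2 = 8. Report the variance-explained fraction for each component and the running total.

Step 1 — total variance = trace(Sigma) = Σ λ_i = 32 + 8 = 40.

Step 2 — fraction explained by component i = λ_i / Σ λ:
  PC1: 32/40 = 0.8
  PC2: 8/40 = 0.2

Step 3 — cumulative fraction after k components = (λ_1 + ... + λ_k) / Σ λ:
  k = 1: 32/40 = 0.8
  k = 2: (32 + 8)/40 = 40/40 = 1

Summary (fraction, with percent):

explained: PC1 0.8 (80%), PC2 0.2 (20%);  cumulative: 0.8, 1
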